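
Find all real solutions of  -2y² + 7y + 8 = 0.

y = -0.9075 or y = 4.4075

Discriminant: (7)² − 4·(-2)·8 = 113.
Quadratic formula: y = (-7 ± √113) / (-4).
So y = 7/4 - √(113)/4 ≈ -0.9075 or y = 7/4 + √(113)/4 ≈ 4.4075.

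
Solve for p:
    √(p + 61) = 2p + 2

Square both sides: p + 61 = (2p + 2)².
Expand and rearrange: 4p² + 7p - 57 = 0.
Solving gives p = 3 or p = -4.75.
Check each candidate in the original equation:
  p = 3: √(64) = 8, while 2p + 2 = 8 — valid.
  p = -4.75: √(56.25) = 7.5, while 2p + 2 = -7.5 — extraneous.

p = 3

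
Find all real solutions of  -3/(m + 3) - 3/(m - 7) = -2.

Multiply both sides by (m + 3)(m - 7):
-3(m - 7) - 3(m + 3) = -2(m + 3)(m - 7).
Expand and collect terms: -2m² + 14m + 30 = 0.
By the quadratic formula, m = (-14 ± √436) / -4, so m ≈ -1.7202 or m ≈ 8.7202.
Neither value makes a denominator zero (m ≠ -3, m ≠ 7), so both are valid.

m = -1.7202 or m = 8.7202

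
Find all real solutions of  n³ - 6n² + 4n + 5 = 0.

Possible rational roots are divisors of 5. Testing n = 5 gives 0, so (n - 5) is a factor.
Divide: n³ - 6n² + 4n + 5 = (n - 5)(n² - n - 1).
Apply the quadratic formula to n² - n - 1 = 0: n = (1 ± √5)/2, i.e. n ≈ 1.618 or n ≈ -0.618.

n = -0.618 or n = 1.618 or n = 5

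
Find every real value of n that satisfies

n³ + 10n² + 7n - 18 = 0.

Possible rational roots are divisors of -18. Testing n = -2 gives 0, so (n + 2) is a factor.
Divide: n³ + 10n² + 7n - 18 = (n + 2)(n² + 8n - 9).
Factor the quadratic: n = 1 or n = -9.

n = -9 or n = -2 or n = 1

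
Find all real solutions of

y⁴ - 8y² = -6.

y = -2.6762 or y = -0.9153 or y = 0.9153 or y = 2.6762

Let u = y². The equation becomes u² - 8u + 6 = 0.
By the quadratic formula, u = √(10) + 4 or u = 4 - √(10).
y² = √(10) + 4 gives y = ±√(√(10) + 4) ≈ ±2.6762.
y² = 4 - √(10) gives y = ±√(4 - √(10)) ≈ ±0.9153.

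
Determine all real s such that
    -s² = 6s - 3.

s = -6.4641 or s = 0.4641

Rearrange to standard form: -s² - 6s + 3 = 0.
Discriminant: (-6)² − 4·(-1)·3 = 48.
Quadratic formula: s = (6 ± √48) / (-2).
So s = -2·√(3) - 3 ≈ -6.4641 or s = -3 + 2·√(3) ≈ 0.4641.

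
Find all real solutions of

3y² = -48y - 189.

y = -9 or y = -7

Bring every term to one side: 3y² + 48y + 189 = 0.
Factor: 3(y + 7)(y + 9) = 0.
So y = -7 or y = -9.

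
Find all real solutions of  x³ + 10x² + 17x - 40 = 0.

Possible rational roots are divisors of -40. Testing x = -5 gives 0, so (x + 5) is a factor.
Divide: x³ + 10x² + 17x - 40 = (x + 5)(x² + 5x - 8).
Apply the quadratic formula to x² + 5x - 8 = 0: x = (-5 ± √57)/2, i.e. x ≈ 1.2749 or x ≈ -6.2749.

x = -6.2749 or x = -5 or x = 1.2749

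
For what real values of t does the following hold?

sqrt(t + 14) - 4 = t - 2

Isolate the radical: sqrt(t + 14) = t + 2.
Square both sides: t + 14 = (t + 2)^2.
Expand and rearrange: t^2 + 3t - 10 = 0.
Solving gives t = 2 or t = -5.
Check each candidate in the original equation:
  t = 2: sqrt(16) = 4, while t + 2 = 4 — valid.
  t = -5: sqrt(9) = 3, while t + 2 = -3 — extraneous.

t = 2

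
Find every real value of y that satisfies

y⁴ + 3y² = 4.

Let u = y². The equation becomes u² + 3u - 4 = 0.
Factor: (u - 1)(u + 4) = 0, so u = 1 or u = -4.
y² = 1 gives y = ±1.
y² = -4 < 0 has no real solution.

y = -1 or y = 1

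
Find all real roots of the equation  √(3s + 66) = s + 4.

s = 5

Square both sides: 3s + 66 = (s + 4)².
Expand and rearrange: s² + 5s - 50 = 0.
Solving gives s = 5 or s = -10.
Check each candidate in the original equation:
  s = 5: √(81) = 9, while s + 4 = 9 — valid.
  s = -10: √(36) = 6, while s + 4 = -6 — extraneous.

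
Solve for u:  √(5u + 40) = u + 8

u = -8 or u = -3

Square both sides: 5u + 40 = (u + 8)².
Expand and rearrange: u² + 11u + 24 = 0.
Solving gives u = -3 or u = -8.
Check each candidate in the original equation:
  u = -3: √(25) = 5, while u + 8 = 5 — valid.
  u = -8: √(0) = 0, while u + 8 = 0 — valid.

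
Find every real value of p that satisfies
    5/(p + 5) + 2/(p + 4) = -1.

p = -11.7417 or p = -4.2583

Multiply both sides by (p + 5)(p + 4):
5(p + 4) + 2(p + 5) = -(p + 5)(p + 4).
Expand and collect terms: -p^2 - 16p - 50 = 0.
By the quadratic formula, p = (16 +/- sqrt(56)) / -2, so p ~= -11.7417 or p ~= -4.2583.
Neither value makes a denominator zero (p != -5, p != -4), so both are valid.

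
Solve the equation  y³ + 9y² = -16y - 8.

Rearrange: y³ + 9y² + 16y + 8 = 0.
Possible rational roots are divisors of 8. Testing y = -1 gives 0, so (y + 1) is a factor.
Divide: y³ + 9y² + 16y + 8 = (y + 1)(y² + 8y + 8).
Apply the quadratic formula to y² + 8y + 8 = 0: y = (-8 ± √32)/2, i.e. y ≈ -1.1716 or y ≈ -6.8284.

y = -6.8284 or y = -1.1716 or y = -1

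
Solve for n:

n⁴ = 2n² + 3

Let u = n². The equation becomes u² - 2u - 3 = 0.
Factor: (u - 3)(u + 1) = 0, so u = 3 or u = -1.
n² = 3 gives n = ±√(3) ≈ ±1.7321.
n² = -1 < 0 has no real solution.

n = -1.7321 or n = 1.7321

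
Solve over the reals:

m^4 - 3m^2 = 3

m = -1.9471 or m = 1.9471

Let u = m^2. The equation becomes u^2 - 3u - 3 = 0.
By the quadratic formula, u = 3/2 + sqrt(21)/2 or u = 3/2 - sqrt(21)/2.
m^2 = 3/2 + sqrt(21)/2 gives m = +/-sqrt(3/2 + sqrt(21)/2) ~= +/-1.9471.
m^2 = 3/2 - sqrt(21)/2 < 0 has no real solution.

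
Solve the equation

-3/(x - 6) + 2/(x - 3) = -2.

Multiply both sides by (x - 6)(x - 3):
-3(x - 3) + 2(x - 6) = -2(x - 6)(x - 3).
Expand and collect terms: -2x² + 19x - 33 = 0.
By the quadratic formula, x = (-19 ± √97) / -4, so x ≈ 2.2878 or x ≈ 7.2122.
Neither value makes a denominator zero (x ≠ 6, x ≠ 3), so both are valid.

x = 2.2878 or x = 7.2122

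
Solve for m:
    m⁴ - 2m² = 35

m = -2.6458 or m = 2.6458

Let u = m². The equation becomes u² - 2u - 35 = 0.
Factor: (u - 7)(u + 5) = 0, so u = 7 or u = -5.
m² = 7 gives m = ±√(7) ≈ ±2.6458.
m² = -5 < 0 has no real solution.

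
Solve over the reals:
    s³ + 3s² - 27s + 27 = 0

Possible rational roots are divisors of 27. Testing s = 3 gives 0, so (s - 3) is a factor.
Divide: s³ + 3s² - 27s + 27 = (s - 3)(s² + 6s - 9).
Apply the quadratic formula to s² + 6s - 9 = 0: s = (-6 ± √72)/2, i.e. s ≈ 1.2426 or s ≈ -7.2426.

s = -7.2426 or s = 1.2426 or s = 3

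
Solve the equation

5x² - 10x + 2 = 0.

Discriminant: (-10)² − 4·5·2 = 60.
Quadratic formula: x = (10 ± √60) / 10.
So x = √(15)/5 + 1 ≈ 1.7746 or x = 1 - √(15)/5 ≈ 0.2254.

x = 0.2254 or x = 1.7746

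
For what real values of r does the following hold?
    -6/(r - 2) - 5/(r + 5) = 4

Multiply both sides by (r - 2)(r + 5):
-6(r + 5) - 5(r - 2) = 4(r - 2)(r + 5).
Expand and collect terms: 4r^2 + 23r - 20 = 0.
By the quadratic formula, r = (-23 +/- sqrt(849)) / 8, so r ~= 0.7672 or r ~= -6.5172.
Neither value makes a denominator zero (r != 2, r != -5), so both are valid.

r = -6.5172 or r = 0.7672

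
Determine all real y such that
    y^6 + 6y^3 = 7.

Let u = y^3. The equation becomes u^2 + 6u - 7 = 0.
Factor: (u + 7)(u - 1) = 0, so u = -7 or u = 1.
y^3 = -7 gives y = -(7)^(1/3) ~= -1.9129.
y^3 = 1 gives y = 1.

y = -1.9129 or y = 1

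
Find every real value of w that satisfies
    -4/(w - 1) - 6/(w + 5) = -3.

Multiply both sides by (w - 1)(w + 5):
-4(w + 5) - 6(w - 1) = -3(w - 1)(w + 5).
Expand and collect terms: -3w² - 2w + 29 = 0.
By the quadratic formula, w = (2 ± √352) / -6, so w ≈ -3.4603 or w ≈ 2.7936.
Neither value makes a denominator zero (w ≠ 1, w ≠ -5), so both are valid.

w = -3.4603 or w = 2.7936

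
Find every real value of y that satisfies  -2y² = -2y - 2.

Rearrange to standard form: -2y² + 2y + 2 = 0.
Discriminant: (2)² − 4·(-2)·2 = 20.
Quadratic formula: y = (-2 ± √20) / (-4).
So y = 1/2 - √(5)/2 ≈ -0.618 or y = 1/2 + √(5)/2 ≈ 1.618.

y = -0.618 or y = 1.618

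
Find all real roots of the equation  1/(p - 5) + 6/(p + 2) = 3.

p = -0.1222 or p = 5.4555

Multiply both sides by (p - 5)(p + 2):
(p + 2) + 6(p - 5) = 3(p - 5)(p + 2).
Expand and collect terms: 3p² - 16p - 2 = 0.
By the quadratic formula, p = (16 ± √280) / 6, so p ≈ 5.4555 or p ≈ -0.1222.
Neither value makes a denominator zero (p ≠ 5, p ≠ -2), so both are valid.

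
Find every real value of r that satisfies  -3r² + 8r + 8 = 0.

r = -0.7749 or r = 3.4415

Discriminant: (8)² − 4·(-3)·8 = 160.
Quadratic formula: r = (-8 ± √160) / (-6).
So r = 4/3 - 2·√(10)/3 ≈ -0.7749 or r = 4/3 + 2·√(10)/3 ≈ 3.4415.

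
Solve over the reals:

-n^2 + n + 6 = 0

n = -2 or n = 3

Factor: -1(n + 2)(n - 3) = 0.
So n = -2 or n = 3.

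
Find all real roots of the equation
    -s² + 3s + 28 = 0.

Factor: -1(s - 7)(s + 4) = 0.
So s = 7 or s = -4.

s = -4 or s = 7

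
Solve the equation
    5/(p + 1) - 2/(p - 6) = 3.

Multiply both sides by (p + 1)(p - 6):
5(p - 6) - 2(p + 1) = 3(p + 1)(p - 6).
Expand and collect terms: 3p^2 - 18p + 14 = 0.
By the quadratic formula, p = (18 +/- sqrt(156)) / 6, so p ~= 5.0817 or p ~= 0.9183.
Neither value makes a denominator zero (p != -1, p != 6), so both are valid.

p = 0.9183 or p = 5.0817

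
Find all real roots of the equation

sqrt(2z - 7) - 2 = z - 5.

Isolate the radical: sqrt(2z - 7) = z - 3.
Square both sides: 2z - 7 = (z - 3)^2.
Expand and rearrange: z^2 - 8z + 16 = 0.
This gives the repeated root z = 4.
Check in the original equation:
  z = 4: sqrt(1) = 1, while z - 3 = 1 — valid.

z = 4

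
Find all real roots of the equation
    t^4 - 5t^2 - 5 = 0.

Let u = t^2. The equation becomes u^2 - 5u - 5 = 0.
By the quadratic formula, u = 5/2 + 3*sqrt(5)/2 or u = 5/2 - 3*sqrt(5)/2.
t^2 = 5/2 + 3*sqrt(5)/2 gives t = +/-sqrt(5/2 + 3*sqrt(5)/2) ~= +/-2.4195.
t^2 = 5/2 - 3*sqrt(5)/2 < 0 has no real solution.

t = -2.4195 or t = 2.4195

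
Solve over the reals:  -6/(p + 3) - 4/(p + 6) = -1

p = -5 or p = 6

Multiply both sides by (p + 3)(p + 6):
-6(p + 6) - 4(p + 3) = -(p + 3)(p + 6).
Expand and collect terms: -p^2 + p + 30 = 0.
Factor or apply the quadratic formula: p = -5 or p = 6.
Neither value makes a denominator zero (p != -3, p != -6), so both are valid.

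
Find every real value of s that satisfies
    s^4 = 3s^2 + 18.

Let u = s^2. The equation becomes u^2 - 3u - 18 = 0.
Factor: (u - 6)(u + 3) = 0, so u = 6 or u = -3.
s^2 = 6 gives s = +/-sqrt(6) ~= +/-2.4495.
s^2 = -3 < 0 has no real solution.

s = -2.4495 or s = 2.4495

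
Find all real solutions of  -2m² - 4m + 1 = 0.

Discriminant: (-4)² − 4·(-2)·1 = 24.
Quadratic formula: m = (4 ± √24) / (-4).
So m = -√(6)/2 - 1 ≈ -2.2247 or m = -1 + √(6)/2 ≈ 0.2247.

m = -2.2247 or m = 0.2247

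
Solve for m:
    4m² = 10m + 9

m = -0.7026 or m = 3.2026

Rearrange to standard form: 4m² - 10m - 9 = 0.
Discriminant: (-10)² − 4·4·(-9) = 244.
Quadratic formula: m = (10 ± √244) / 8.
So m = 5/4 + √(61)/4 ≈ 3.2026 or m = 5/4 - √(61)/4 ≈ -0.7026.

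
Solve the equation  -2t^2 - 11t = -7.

Rearrange to standard form: -2t^2 - 11t + 7 = 0.
Discriminant: (-11)^2 - 4*(-2)*7 = 177.
Quadratic formula: t = (11 +/- sqrt(177)) / (-4).
So t = -sqrt(177)/4 - 11/4 ~= -6.076 or t = -11/4 + sqrt(177)/4 ~= 0.576.

t = -6.076 or t = 0.576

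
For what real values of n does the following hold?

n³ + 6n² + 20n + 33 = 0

Possible rational roots are divisors of 33. Testing n = -3 gives 0, so (n + 3) is a factor.
Divide: n³ + 6n² + 20n + 33 = (n + 3)(n² + 3n + 11).
The quadratic n² + 3n + 11 has discriminant -35 < 0, so no further real roots.

n = -3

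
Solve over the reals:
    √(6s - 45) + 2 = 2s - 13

Isolate the radical: √(6s - 45) = 2s - 15.
Square both sides: 6s - 45 = (2s - 15)².
Expand and rearrange: 4s² - 66s + 270 = 0.
Solving gives s = 9 or s = 7.5.
Check each candidate in the original equation:
  s = 9: √(9) = 3, while 2s - 15 = 3 — valid.
  s = 7.5: √(0) = 0, while 2s - 15 = 0 — valid.

s = 7.5 or s = 9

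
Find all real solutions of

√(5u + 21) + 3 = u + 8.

u = -4 or u = -1

Isolate the radical: √(5u + 21) = u + 5.
Square both sides: 5u + 21 = (u + 5)².
Expand and rearrange: u² + 5u + 4 = 0.
Solving gives u = -1 or u = -4.
Check each candidate in the original equation:
  u = -1: √(16) = 4, while u + 5 = 4 — valid.
  u = -4: √(1) = 1, while u + 5 = 1 — valid.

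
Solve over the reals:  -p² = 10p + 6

p = -9.3589 or p = -0.6411

Rearrange to standard form: -p² - 10p - 6 = 0.
Discriminant: (-10)² − 4·(-1)·(-6) = 76.
Quadratic formula: p = (10 ± √76) / (-2).
So p = -5 - √(19) ≈ -9.3589 or p = -5 + √(19) ≈ -0.6411.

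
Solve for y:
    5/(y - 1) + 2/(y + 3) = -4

Multiply both sides by (y - 1)(y + 3):
5(y + 3) + 2(y - 1) = -4(y - 1)(y + 3).
Expand and collect terms: -4y² - 15y - 1 = 0.
By the quadratic formula, y = (15 ± √209) / -8, so y ≈ -3.6821 or y ≈ -0.0679.
Neither value makes a denominator zero (y ≠ 1, y ≠ -3), so both are valid.

y = -3.6821 or y = -0.0679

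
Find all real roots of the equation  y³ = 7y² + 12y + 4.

y = -1 or y = -0.4721 or y = 8.4721

Rearrange: y³ - 7y² - 12y - 4 = 0.
Possible rational roots are divisors of -4. Testing y = -1 gives 0, so (y + 1) is a factor.
Divide: y³ - 7y² - 12y - 4 = (y + 1)(y² - 8y - 4).
Apply the quadratic formula to y² - 8y - 4 = 0: y = (8 ± √80)/2, i.e. y ≈ 8.4721 or y ≈ -0.4721.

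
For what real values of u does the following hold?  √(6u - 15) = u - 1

u = 4

Square both sides: 6u - 15 = (u - 1)².
Expand and rearrange: u² - 8u + 16 = 0.
This gives the repeated root u = 4.
Check in the original equation:
  u = 4: √(9) = 3, while u - 1 = 3 — valid.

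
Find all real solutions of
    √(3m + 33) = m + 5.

m = 1

Square both sides: 3m + 33 = (m + 5)².
Expand and rearrange: m² + 7m - 8 = 0.
Solving gives m = 1 or m = -8.
Check each candidate in the original equation:
  m = 1: √(36) = 6, while m + 5 = 6 — valid.
  m = -8: √(9) = 3, while m + 5 = -3 — extraneous.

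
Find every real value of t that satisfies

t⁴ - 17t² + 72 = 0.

t = -3 or t = -2.8284 or t = 2.8284 or t = 3

Let u = t². The equation becomes u² - 17u + 72 = 0.
Factor: (u - 9)(u - 8) = 0, so u = 9 or u = 8.
t² = 9 gives t = ±3.
t² = 8 gives t = ±2·√(2) ≈ ±2.8284.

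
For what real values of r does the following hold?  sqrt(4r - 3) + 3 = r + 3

Isolate the radical: sqrt(4r - 3) = r.
Square both sides: 4r - 3 = (r)^2.
Expand and rearrange: r^2 - 4r + 3 = 0.
Solving gives r = 3 or r = 1.
Check each candidate in the original equation:
  r = 3: sqrt(9) = 3, while r = 3 — valid.
  r = 1: sqrt(1) = 1, while r = 1 — valid.

r = 1 or r = 3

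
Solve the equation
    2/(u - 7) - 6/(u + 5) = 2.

Multiply both sides by (u - 7)(u + 5):
2(u + 5) - 6(u - 7) = 2(u - 7)(u + 5).
Expand and collect terms: 2u^2 - 122 = 0.
By the quadratic formula, u = (0 +/- sqrt(976)) / 4, so u ~= 7.8102 or u ~= -7.8102.
Neither value makes a denominator zero (u != 7, u != -5), so both are valid.

u = -7.8102 or u = 7.8102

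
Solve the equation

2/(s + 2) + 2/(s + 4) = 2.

Multiply both sides by (s + 2)(s + 4):
2(s + 4) + 2(s + 2) = 2(s + 2)(s + 4).
Expand and collect terms: 2s^2 + 8s + 4 = 0.
By the quadratic formula, s = (-8 +/- sqrt(32)) / 4, so s ~= -0.5858 or s ~= -3.4142.
Neither value makes a denominator zero (s != -2, s != -4), so both are valid.

s = -3.4142 or s = -0.5858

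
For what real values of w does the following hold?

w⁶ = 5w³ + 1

w = -0.5775 or w = 1.7317

Let u = w³. The equation becomes u² - 5u - 1 = 0.
By the quadratic formula, u = 5/2 + √(29)/2 or u = 5/2 - √(29)/2.
w³ = 5/2 + √(29)/2 gives w = ∛(5/2 + √(29)/2) ≈ 1.7317.
w³ = 5/2 - √(29)/2 gives w = -∛(-5/2 + √(29)/2) ≈ -0.5775.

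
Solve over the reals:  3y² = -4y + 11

y = -2.6943 or y = 1.3609

Rearrange to standard form: 3y² + 4y - 11 = 0.
Discriminant: (4)² − 4·3·(-11) = 148.
Quadratic formula: y = (-4 ± √148) / 6.
So y = -2/3 + √(37)/3 ≈ 1.3609 or y = -√(37)/3 - 2/3 ≈ -2.6943.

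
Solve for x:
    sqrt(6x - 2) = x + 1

x = 1 or x = 3

Square both sides: 6x - 2 = (x + 1)^2.
Expand and rearrange: x^2 - 4x + 3 = 0.
Solving gives x = 3 or x = 1.
Check each candidate in the original equation:
  x = 3: sqrt(16) = 4, while x + 1 = 4 — valid.
  x = 1: sqrt(4) = 2, while x + 1 = 2 — valid.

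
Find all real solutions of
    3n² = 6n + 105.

Bring every term to one side: 3n² - 6n - 105 = 0.
Factor: 3(n - 7)(n + 5) = 0.
So n = 7 or n = -5.

n = -5 or n = 7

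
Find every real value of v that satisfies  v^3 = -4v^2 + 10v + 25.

Rearrange: v^3 + 4v^2 - 10v - 25 = 0.
Possible rational roots are divisors of -25. Testing v = -5 gives 0, so (v + 5) is a factor.
Divide: v^3 + 4v^2 - 10v - 25 = (v + 5)(v^2 - v - 5).
Apply the quadratic formula to v^2 - v - 5 = 0: v = (1 +/- sqrt(21))/2, i.e. v ~= 2.7913 or v ~= -1.7913.

v = -5 or v = -1.7913 or v = 2.7913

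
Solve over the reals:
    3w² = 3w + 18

Bring every term to one side: 3w² - 3w - 18 = 0.
Factor: 3(w + 2)(w - 3) = 0.
So w = -2 or w = 3.

w = -2 or w = 3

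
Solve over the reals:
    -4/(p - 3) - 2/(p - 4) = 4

p = 1.7192 or p = 3.7808

Multiply both sides by (p - 3)(p - 4):
-4(p - 4) - 2(p - 3) = 4(p - 3)(p - 4).
Expand and collect terms: 4p^2 - 22p + 26 = 0.
By the quadratic formula, p = (22 +/- sqrt(68)) / 8, so p ~= 3.7808 or p ~= 1.7192.
Neither value makes a denominator zero (p != 3, p != 4), so both are valid.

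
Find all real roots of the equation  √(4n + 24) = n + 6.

n = -6 or n = -2

Square both sides: 4n + 24 = (n + 6)².
Expand and rearrange: n² + 8n + 12 = 0.
Solving gives n = -2 or n = -6.
Check each candidate in the original equation:
  n = -2: √(16) = 4, while n + 6 = 4 — valid.
  n = -6: √(0) = 0, while n + 6 = 0 — valid.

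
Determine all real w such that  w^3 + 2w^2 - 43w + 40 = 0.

w = -8 or w = 1 or w = 5

Possible rational roots are divisors of 40. Testing w = 5 gives 0, so (w - 5) is a factor.
Divide: w^3 + 2w^2 - 43w + 40 = (w - 5)(w^2 + 7w - 8).
Factor the quadratic: w = 1 or w = -8.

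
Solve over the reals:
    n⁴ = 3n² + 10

Let u = n². The equation becomes u² - 3u - 10 = 0.
Factor: (u - 5)(u + 2) = 0, so u = 5 or u = -2.
n² = 5 gives n = ±√(5) ≈ ±2.2361.
n² = -2 < 0 has no real solution.

n = -2.2361 or n = 2.2361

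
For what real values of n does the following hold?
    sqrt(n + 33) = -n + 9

Square both sides: n + 33 = (-n + 9)^2.
Expand and rearrange: n^2 - 19n + 48 = 0.
Solving gives n = 16 or n = 3.
Check each candidate in the original equation:
  n = 16: sqrt(49) = 7, while -n + 9 = -7 — extraneous.
  n = 3: sqrt(36) = 6, while -n + 9 = 6 — valid.

n = 3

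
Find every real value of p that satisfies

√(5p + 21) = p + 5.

Square both sides: 5p + 21 = (p + 5)².
Expand and rearrange: p² + 5p + 4 = 0.
Solving gives p = -1 or p = -4.
Check each candidate in the original equation:
  p = -1: √(16) = 4, while p + 5 = 4 — valid.
  p = -4: √(1) = 1, while p + 5 = 1 — valid.

p = -4 or p = -1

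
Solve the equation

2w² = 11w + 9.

Rearrange to standard form: 2w² - 11w - 9 = 0.
Discriminant: (-11)² − 4·2·(-9) = 193.
Quadratic formula: w = (11 ± √193) / 4.
So w = 11/4 + √(193)/4 ≈ 6.2231 or w = 11/4 - √(193)/4 ≈ -0.7231.

w = -0.7231 or w = 6.2231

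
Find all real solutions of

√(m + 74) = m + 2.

m = 7

Square both sides: m + 74 = (m + 2)².
Expand and rearrange: m² + 3m - 70 = 0.
Solving gives m = 7 or m = -10.
Check each candidate in the original equation:
  m = 7: √(81) = 9, while m + 2 = 9 — valid.
  m = -10: √(64) = 8, while m + 2 = -8 — extraneous.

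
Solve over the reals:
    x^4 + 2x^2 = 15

Let u = x^2. The equation becomes u^2 + 2u - 15 = 0.
Factor: (u - 3)(u + 5) = 0, so u = 3 or u = -5.
x^2 = 3 gives x = +/-sqrt(3) ~= +/-1.7321.
x^2 = -5 < 0 has no real solution.

x = -1.7321 or x = 1.7321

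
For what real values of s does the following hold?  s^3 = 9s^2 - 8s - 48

s = -1.772 or s = 4 or s = 6.772

Rearrange: s^3 - 9s^2 + 8s + 48 = 0.
Possible rational roots are divisors of 48. Testing s = 4 gives 0, so (s - 4) is a factor.
Divide: s^3 - 9s^2 + 8s + 48 = (s - 4)(s^2 - 5s - 12).
Apply the quadratic formula to s^2 - 5s - 12 = 0: s = (5 +/- sqrt(73))/2, i.e. s ~= 6.772 or s ~= -1.772.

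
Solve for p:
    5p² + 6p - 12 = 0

Discriminant: (6)² − 4·5·(-12) = 276.
Quadratic formula: p = (-6 ± √276) / 10.
So p = -3/5 + √(69)/5 ≈ 1.0613 or p = -√(69)/5 - 3/5 ≈ -2.2613.

p = -2.2613 or p = 1.0613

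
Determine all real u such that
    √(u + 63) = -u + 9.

u = 1

Square both sides: u + 63 = (-u + 9)².
Expand and rearrange: u² - 19u + 18 = 0.
Solving gives u = 18 or u = 1.
Check each candidate in the original equation:
  u = 18: √(81) = 9, while -u + 9 = -9 — extraneous.
  u = 1: √(64) = 8, while -u + 9 = 8 — valid.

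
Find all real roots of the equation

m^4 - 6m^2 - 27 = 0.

Let u = m^2. The equation becomes u^2 - 6u - 27 = 0.
Factor: (u + 3)(u - 9) = 0, so u = -3 or u = 9.
m^2 = -3 < 0 has no real solution.
m^2 = 9 gives m = +/-3.

m = -3 or m = 3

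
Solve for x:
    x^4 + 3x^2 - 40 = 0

x = -2.2361 or x = 2.2361

Let u = x^2. The equation becomes u^2 + 3u - 40 = 0.
Factor: (u + 8)(u - 5) = 0, so u = -8 or u = 5.
x^2 = -8 < 0 has no real solution.
x^2 = 5 gives x = +/-sqrt(5) ~= +/-2.2361.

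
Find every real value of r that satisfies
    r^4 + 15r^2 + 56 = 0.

No real solutions.

Let u = r^2. The equation becomes u^2 + 15u + 56 = 0.
Factor: (u + 7)(u + 8) = 0, so u = -7 or u = -8.
r^2 = -7 < 0 has no real solution.
r^2 = -8 < 0 has no real solution.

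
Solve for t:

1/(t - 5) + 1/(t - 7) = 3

Multiply both sides by (t - 5)(t - 7):
(t - 7) + (t - 5) = 3(t - 5)(t - 7).
Expand and collect terms: 3t^2 - 38t + 117 = 0.
By the quadratic formula, t = (38 +/- sqrt(40)) / 6, so t ~= 7.3874 or t ~= 5.2792.
Neither value makes a denominator zero (t != 5, t != 7), so both are valid.

t = 5.2792 or t = 7.3874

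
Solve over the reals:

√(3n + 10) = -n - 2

Square both sides: 3n + 10 = (-n - 2)².
Expand and rearrange: n² + n - 6 = 0.
Solving gives n = 2 or n = -3.
Check each candidate in the original equation:
  n = 2: √(16) = 4, while -n - 2 = -4 — extraneous.
  n = -3: √(1) = 1, while -n - 2 = 1 — valid.

n = -3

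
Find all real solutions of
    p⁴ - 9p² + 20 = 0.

Let u = p². The equation becomes u² - 9u + 20 = 0.
Factor: (u - 4)(u - 5) = 0, so u = 4 or u = 5.
p² = 4 gives p = ±2.
p² = 5 gives p = ±√(5) ≈ ±2.2361.

p = -2.2361 or p = -2 or p = 2 or p = 2.2361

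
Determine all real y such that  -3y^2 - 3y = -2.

Rearrange to standard form: -3y^2 - 3y + 2 = 0.
Discriminant: (-3)^2 - 4*(-3)*2 = 33.
Quadratic formula: y = (3 +/- sqrt(33)) / (-6).
So y = -sqrt(33)/6 - 1/2 ~= -1.4574 or y = -1/2 + sqrt(33)/6 ~= 0.4574.

y = -1.4574 or y = 0.4574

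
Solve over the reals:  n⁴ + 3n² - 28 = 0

n = -2 or n = 2

Let u = n². The equation becomes u² + 3u - 28 = 0.
Factor: (u + 7)(u - 4) = 0, so u = -7 or u = 4.
n² = -7 < 0 has no real solution.
n² = 4 gives n = ±2.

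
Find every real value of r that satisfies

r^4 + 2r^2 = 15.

r = -1.7321 or r = 1.7321

Let u = r^2. The equation becomes u^2 + 2u - 15 = 0.
Factor: (u + 5)(u - 3) = 0, so u = -5 or u = 3.
r^2 = -5 < 0 has no real solution.
r^2 = 3 gives r = +/-sqrt(3) ~= +/-1.7321.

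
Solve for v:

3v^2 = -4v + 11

v = -2.6943 or v = 1.3609

Rearrange to standard form: 3v^2 + 4v - 11 = 0.
Discriminant: (4)^2 - 4*3*(-11) = 148.
Quadratic formula: v = (-4 +/- sqrt(148)) / 6.
So v = -2/3 + sqrt(37)/3 ~= 1.3609 or v = -sqrt(37)/3 - 2/3 ~= -2.6943.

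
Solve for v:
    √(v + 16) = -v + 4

v = 0

Square both sides: v + 16 = (-v + 4)².
Expand and rearrange: v² - 9v = 0.
Solving gives v = 9 or v = 0.
Check each candidate in the original equation:
  v = 9: √(25) = 5, while -v + 4 = -5 — extraneous.
  v = 0: √(16) = 4, while -v + 4 = 4 — valid.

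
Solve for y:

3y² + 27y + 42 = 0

y = -7 or y = -2

Factor: 3(y + 7)(y + 2) = 0.
So y = -7 or y = -2.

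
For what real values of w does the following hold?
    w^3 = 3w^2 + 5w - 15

w = -2.2361 or w = 2.2361 or w = 3

Rearrange: w^3 - 3w^2 - 5w + 15 = 0.
Possible rational roots are divisors of 15. Testing w = 3 gives 0, so (w - 3) is a factor.
Divide: w^3 - 3w^2 - 5w + 15 = (w - 3)(w^2 - 5).
Apply the quadratic formula to w^2 - 5 = 0: w = (0 +/- sqrt(20))/2, i.e. w ~= 2.2361 or w ~= -2.2361.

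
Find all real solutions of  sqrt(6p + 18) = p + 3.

p = -3 or p = 3

Square both sides: 6p + 18 = (p + 3)^2.
Expand and rearrange: p^2 - 9 = 0.
Solving gives p = 3 or p = -3.
Check each candidate in the original equation:
  p = 3: sqrt(36) = 6, while p + 3 = 6 — valid.
  p = -3: sqrt(0) = 0, while p + 3 = 0 — valid.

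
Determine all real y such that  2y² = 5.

Rearrange to standard form: 2y² - 5 = 0.
Discriminant: (0)² − 4·2·(-5) = 40.
Quadratic formula: y = (0 ± √40) / 4.
So y = √(10)/2 ≈ 1.5811 or y = -√(10)/2 ≈ -1.5811.

y = -1.5811 or y = 1.5811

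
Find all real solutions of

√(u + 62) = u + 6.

u = 2

Square both sides: u + 62 = (u + 6)².
Expand and rearrange: u² + 11u - 26 = 0.
Solving gives u = 2 or u = -13.
Check each candidate in the original equation:
  u = 2: √(64) = 8, while u + 6 = 8 — valid.
  u = -13: √(49) = 7, while u + 6 = -7 — extraneous.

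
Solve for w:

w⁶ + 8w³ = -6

w = -1.9276 or w = -0.9427

Let u = w³. The equation becomes u² + 8u + 6 = 0.
By the quadratic formula, u = -4 + √(10) or u = -4 - √(10).
w³ = -4 + √(10) gives w = -∛(4 - √(10)) ≈ -0.9427.
w³ = -4 - √(10) gives w = -∛(√(10) + 4) ≈ -1.9276.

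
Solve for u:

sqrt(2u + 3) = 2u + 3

u = -1.5 or u = -1

Square both sides: 2u + 3 = (2u + 3)^2.
Expand and rearrange: 4u^2 + 10u + 6 = 0.
Solving gives u = -1 or u = -1.5.
Check each candidate in the original equation:
  u = -1: sqrt(1) = 1, while 2u + 3 = 1 — valid.
  u = -1.5: sqrt(0) = 0, while 2u + 3 = 0 — valid.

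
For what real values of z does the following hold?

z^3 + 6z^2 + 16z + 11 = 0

Possible rational roots are divisors of 11. Testing z = -1 gives 0, so (z + 1) is a factor.
Divide: z^3 + 6z^2 + 16z + 11 = (z + 1)(z^2 + 5z + 11).
The quadratic z^2 + 5z + 11 has discriminant -19 < 0, so no further real roots.

z = -1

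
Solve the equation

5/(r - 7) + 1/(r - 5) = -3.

Multiply both sides by (r - 7)(r - 5):
5(r - 5) + (r - 7) = -3(r - 7)(r - 5).
Expand and collect terms: -3r² + 30r - 73 = 0.
By the quadratic formula, r = (-30 ± √24) / -6, so r ≈ 4.1835 or r ≈ 5.8165.
Neither value makes a denominator zero (r ≠ 7, r ≠ 5), so both are valid.

r = 4.1835 or r = 5.8165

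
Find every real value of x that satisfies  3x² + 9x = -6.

Bring every term to one side: 3x² + 9x + 6 = 0.
Factor: 3(x + 1)(x + 2) = 0.
So x = -1 or x = -2.

x = -2 or x = -1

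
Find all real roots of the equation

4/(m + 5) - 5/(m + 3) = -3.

m = -5.8403 or m = -1.8264

Multiply both sides by (m + 5)(m + 3):
4(m + 3) - 5(m + 5) = -3(m + 5)(m + 3).
Expand and collect terms: -3m² - 23m - 32 = 0.
By the quadratic formula, m = (23 ± √145) / -6, so m ≈ -5.8403 or m ≈ -1.8264.
Neither value makes a denominator zero (m ≠ -5, m ≠ -3), so both are valid.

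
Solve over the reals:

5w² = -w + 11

Rearrange to standard form: 5w² + w - 11 = 0.
Discriminant: (1)² − 4·5·(-11) = 221.
Quadratic formula: w = (-1 ± √221) / 10.
So w = -1/10 + √(221)/10 ≈ 1.3866 or w = -√(221)/10 - 1/10 ≈ -1.5866.

w = -1.5866 or w = 1.3866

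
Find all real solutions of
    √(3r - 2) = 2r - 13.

r = 9

Square both sides: 3r - 2 = (2r - 13)².
Expand and rearrange: 4r² - 55r + 171 = 0.
Solving gives r = 9 or r = 4.75.
Check each candidate in the original equation:
  r = 9: √(25) = 5, while 2r - 13 = 5 — valid.
  r = 4.75: √(12.25) = 3.5, while 2r - 13 = -3.5 — extraneous.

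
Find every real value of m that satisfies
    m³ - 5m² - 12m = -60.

Rearrange: m³ - 5m² - 12m + 60 = 0.
Possible rational roots are divisors of 60. Testing m = 5 gives 0, so (m - 5) is a factor.
Divide: m³ - 5m² - 12m + 60 = (m - 5)(m² - 12).
Apply the quadratic formula to m² - 12 = 0: m = (0 ± √48)/2, i.e. m ≈ 3.4641 or m ≈ -3.4641.

m = -3.4641 or m = 3.4641 or m = 5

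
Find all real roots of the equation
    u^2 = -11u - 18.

u = -9 or u = -2

Bring every term to one side: u^2 + 11u + 18 = 0.
Factor: (u + 2)(u + 9) = 0.
So u = -2 or u = -9.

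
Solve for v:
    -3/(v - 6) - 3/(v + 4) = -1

Multiply both sides by (v - 6)(v + 4):
-3(v + 4) - 3(v - 6) = -(v - 6)(v + 4).
Expand and collect terms: -v^2 + 8v + 18 = 0.
By the quadratic formula, v = (-8 +/- sqrt(136)) / -2, so v ~= -1.831 or v ~= 9.831.
Neither value makes a denominator zero (v != 6, v != -4), so both are valid.

v = -1.831 or v = 9.831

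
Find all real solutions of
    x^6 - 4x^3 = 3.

x = -0.8643 or x = 1.6686

Let u = x^3. The equation becomes u^2 - 4u - 3 = 0.
By the quadratic formula, u = 2 + sqrt(7) or u = 2 - sqrt(7).
x^3 = 2 + sqrt(7) gives x = (2 + sqrt(7))^(1/3) ~= 1.6686.
x^3 = 2 - sqrt(7) gives x = -(-2 + sqrt(7))^(1/3) ~= -0.8643.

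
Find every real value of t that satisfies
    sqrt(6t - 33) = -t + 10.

Square both sides: 6t - 33 = (-t + 10)^2.
Expand and rearrange: t^2 - 26t + 133 = 0.
Solving gives t = 19 or t = 7.
Check each candidate in the original equation:
  t = 19: sqrt(81) = 9, while -t + 10 = -9 — extraneous.
  t = 7: sqrt(9) = 3, while -t + 10 = 3 — valid.

t = 7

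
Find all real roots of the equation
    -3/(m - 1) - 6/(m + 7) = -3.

m = -5.2749 or m = 2.2749

Multiply both sides by (m - 1)(m + 7):
-3(m + 7) - 6(m - 1) = -3(m - 1)(m + 7).
Expand and collect terms: -3m^2 - 9m + 36 = 0.
By the quadratic formula, m = (9 +/- sqrt(513)) / -6, so m ~= -5.2749 or m ~= 2.2749.
Neither value makes a denominator zero (m != 1, m != -7), so both are valid.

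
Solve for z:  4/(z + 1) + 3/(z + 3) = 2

Multiply both sides by (z + 1)(z + 3):
4(z + 3) + 3(z + 1) = 2(z + 1)(z + 3).
Expand and collect terms: 2z^2 + z - 9 = 0.
By the quadratic formula, z = (-1 +/- sqrt(73)) / 4, so z ~= 1.886 or z ~= -2.386.
Neither value makes a denominator zero (z != -1, z != -3), so both are valid.

z = -2.386 or z = 1.886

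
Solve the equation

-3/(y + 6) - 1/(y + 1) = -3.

y = -5.0756 or y = -0.5911

Multiply both sides by (y + 6)(y + 1):
-3(y + 1) - (y + 6) = -3(y + 6)(y + 1).
Expand and collect terms: -3y² - 17y - 9 = 0.
By the quadratic formula, y = (17 ± √181) / -6, so y ≈ -5.0756 or y ≈ -0.5911.
Neither value makes a denominator zero (y ≠ -6, y ≠ -1), so both are valid.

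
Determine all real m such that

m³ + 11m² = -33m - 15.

m = -5.4495 or m = -5 or m = -0.5505

Rearrange: m³ + 11m² + 33m + 15 = 0.
Possible rational roots are divisors of 15. Testing m = -5 gives 0, so (m + 5) is a factor.
Divide: m³ + 11m² + 33m + 15 = (m + 5)(m² + 6m + 3).
Apply the quadratic formula to m² + 6m + 3 = 0: m = (-6 ± √24)/2, i.e. m ≈ -0.5505 or m ≈ -5.4495.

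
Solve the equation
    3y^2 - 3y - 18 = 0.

Factor: 3(y + 2)(y - 3) = 0.
So y = -2 or y = 3.

y = -2 or y = 3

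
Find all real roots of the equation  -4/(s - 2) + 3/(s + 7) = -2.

s = -8.2552 or s = 3.7552

Multiply both sides by (s - 2)(s + 7):
-4(s + 7) + 3(s - 2) = -2(s - 2)(s + 7).
Expand and collect terms: -2s^2 - 9s + 62 = 0.
By the quadratic formula, s = (9 +/- sqrt(577)) / -4, so s ~= -8.2552 or s ~= 3.7552.
Neither value makes a denominator zero (s != 2, s != -7), so both are valid.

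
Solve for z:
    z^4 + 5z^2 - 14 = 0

Let u = z^2. The equation becomes u^2 + 5u - 14 = 0.
Factor: (u + 7)(u - 2) = 0, so u = -7 or u = 2.
z^2 = -7 < 0 has no real solution.
z^2 = 2 gives z = +/-sqrt(2) ~= +/-1.4142.

z = -1.4142 or z = 1.4142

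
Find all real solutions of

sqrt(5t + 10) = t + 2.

Square both sides: 5t + 10 = (t + 2)^2.
Expand and rearrange: t^2 - t - 6 = 0.
Solving gives t = 3 or t = -2.
Check each candidate in the original equation:
  t = 3: sqrt(25) = 5, while t + 2 = 5 — valid.
  t = -2: sqrt(0) = 0, while t + 2 = 0 — valid.

t = -2 or t = 3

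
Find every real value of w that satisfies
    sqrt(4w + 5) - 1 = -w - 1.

w = -1

Isolate the radical: sqrt(4w + 5) = -w.
Square both sides: 4w + 5 = (-w)^2.
Expand and rearrange: w^2 - 4w - 5 = 0.
Solving gives w = 5 or w = -1.
Check each candidate in the original equation:
  w = 5: sqrt(25) = 5, while -w = -5 — extraneous.
  w = -1: sqrt(1) = 1, while -w = 1 — valid.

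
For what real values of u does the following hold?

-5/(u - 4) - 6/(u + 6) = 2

u = -9.6714 or u = 2.1714

Multiply both sides by (u - 4)(u + 6):
-5(u + 6) - 6(u - 4) = 2(u - 4)(u + 6).
Expand and collect terms: 2u^2 + 15u - 42 = 0.
By the quadratic formula, u = (-15 +/- sqrt(561)) / 4, so u ~= 2.1714 or u ~= -9.6714.
Neither value makes a denominator zero (u != 4, u != -6), so both are valid.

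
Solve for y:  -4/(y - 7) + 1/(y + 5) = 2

Multiply both sides by (y - 7)(y + 5):
-4(y + 5) + (y - 7) = 2(y - 7)(y + 5).
Expand and collect terms: 2y^2 - y - 43 = 0.
By the quadratic formula, y = (1 +/- sqrt(345)) / 4, so y ~= 4.8935 or y ~= -4.3935.
Neither value makes a denominator zero (y != 7, y != -5), so both are valid.

y = -4.3935 or y = 4.8935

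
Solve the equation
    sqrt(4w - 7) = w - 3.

w = 8

Square both sides: 4w - 7 = (w - 3)^2.
Expand and rearrange: w^2 - 10w + 16 = 0.
Solving gives w = 8 or w = 2.
Check each candidate in the original equation:
  w = 8: sqrt(25) = 5, while w - 3 = 5 — valid.
  w = 2: sqrt(1) = 1, while w - 3 = -1 — extraneous.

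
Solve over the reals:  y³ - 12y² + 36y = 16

y = 0.5359 or y = 4 or y = 7.4641

Rearrange: y³ - 12y² + 36y - 16 = 0.
Possible rational roots are divisors of -16. Testing y = 4 gives 0, so (y - 4) is a factor.
Divide: y³ - 12y² + 36y - 16 = (y - 4)(y² - 8y + 4).
Apply the quadratic formula to y² - 8y + 4 = 0: y = (8 ± √48)/2, i.e. y ≈ 7.4641 or y ≈ 0.5359.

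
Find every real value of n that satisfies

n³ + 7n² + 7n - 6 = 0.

n = -5.5414 or n = -2 or n = 0.5414

Possible rational roots are divisors of -6. Testing n = -2 gives 0, so (n + 2) is a factor.
Divide: n³ + 7n² + 7n - 6 = (n + 2)(n² + 5n - 3).
Apply the quadratic formula to n² + 5n - 3 = 0: n = (-5 ± √37)/2, i.e. n ≈ 0.5414 or n ≈ -5.5414.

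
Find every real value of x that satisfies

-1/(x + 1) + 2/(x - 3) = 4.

x = -1.2235 or x = 3.4735

Multiply both sides by (x + 1)(x - 3):
-(x - 3) + 2(x + 1) = 4(x + 1)(x - 3).
Expand and collect terms: 4x² - 9x - 17 = 0.
By the quadratic formula, x = (9 ± √353) / 8, so x ≈ 3.4735 or x ≈ -1.2235.
Neither value makes a denominator zero (x ≠ -1, x ≠ 3), so both are valid.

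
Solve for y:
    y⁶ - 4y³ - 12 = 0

y = -1.2599 or y = 1.8171

Let u = y³. The equation becomes u² - 4u - 12 = 0.
Factor: (u - 6)(u + 2) = 0, so u = 6 or u = -2.
y³ = 6 gives y = ∛(6) ≈ 1.8171.
y³ = -2 gives y = -∛(2) ≈ -1.2599.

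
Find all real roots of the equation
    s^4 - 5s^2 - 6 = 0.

Let u = s^2. The equation becomes u^2 - 5u - 6 = 0.
Factor: (u - 6)(u + 1) = 0, so u = 6 or u = -1.
s^2 = 6 gives s = +/-sqrt(6) ~= +/-2.4495.
s^2 = -1 < 0 has no real solution.

s = -2.4495 or s = 2.4495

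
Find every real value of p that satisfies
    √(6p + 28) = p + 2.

Square both sides: 6p + 28 = (p + 2)².
Expand and rearrange: p² - 2p - 24 = 0.
Solving gives p = 6 or p = -4.
Check each candidate in the original equation:
  p = 6: √(64) = 8, while p + 2 = 8 — valid.
  p = -4: √(4) = 2, while p + 2 = -2 — extraneous.

p = 6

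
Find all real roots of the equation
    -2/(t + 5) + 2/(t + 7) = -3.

Multiply both sides by (t + 5)(t + 7):
-2(t + 7) + 2(t + 5) = -3(t + 5)(t + 7).
Expand and collect terms: -3t^2 - 36t - 101 = 0.
By the quadratic formula, t = (36 +/- sqrt(84)) / -6, so t ~= -7.5275 or t ~= -4.4725.
Neither value makes a denominator zero (t != -5, t != -7), so both are valid.

t = -7.5275 or t = -4.4725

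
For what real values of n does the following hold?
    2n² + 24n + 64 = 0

Factor: 2(n + 4)(n + 8) = 0.
So n = -4 or n = -8.

n = -8 or n = -4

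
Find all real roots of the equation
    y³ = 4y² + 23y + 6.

Rearrange: y³ - 4y² - 23y - 6 = 0.
Possible rational roots are divisors of -6. Testing y = -3 gives 0, so (y + 3) is a factor.
Divide: y³ - 4y² - 23y - 6 = (y + 3)(y² - 7y - 2).
Apply the quadratic formula to y² - 7y - 2 = 0: y = (7 ± √57)/2, i.e. y ≈ 7.2749 or y ≈ -0.2749.

y = -3 or y = -0.2749 or y = 7.2749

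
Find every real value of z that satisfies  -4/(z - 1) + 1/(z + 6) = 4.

z = -5.7062 or z = -0.0438

Multiply both sides by (z - 1)(z + 6):
-4(z + 6) + (z - 1) = 4(z - 1)(z + 6).
Expand and collect terms: 4z^2 + 23z + 1 = 0.
By the quadratic formula, z = (-23 +/- sqrt(513)) / 8, so z ~= -0.0438 or z ~= -5.7062.
Neither value makes a denominator zero (z != 1, z != -6), so both are valid.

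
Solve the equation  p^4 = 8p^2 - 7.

p = -2.6458 or p = -1 or p = 1 or p = 2.6458

Let u = p^2. The equation becomes u^2 - 8u + 7 = 0.
Factor: (u - 1)(u - 7) = 0, so u = 1 or u = 7.
p^2 = 1 gives p = +/-1.
p^2 = 7 gives p = +/-sqrt(7) ~= +/-2.6458.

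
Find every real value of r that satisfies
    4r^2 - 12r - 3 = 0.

Discriminant: (-12)^2 - 4*4*(-3) = 192.
Quadratic formula: r = (12 +/- sqrt(192)) / 8.
So r = 3/2 + sqrt(3) ~= 3.2321 or r = 3/2 - sqrt(3) ~= -0.2321.

r = -0.2321 or r = 3.2321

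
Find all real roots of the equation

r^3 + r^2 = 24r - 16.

r = -5.7016 or r = 0.7016 or r = 4

Rearrange: r^3 + r^2 - 24r + 16 = 0.
Possible rational roots are divisors of 16. Testing r = 4 gives 0, so (r - 4) is a factor.
Divide: r^3 + r^2 - 24r + 16 = (r - 4)(r^2 + 5r - 4).
Apply the quadratic formula to r^2 + 5r - 4 = 0: r = (-5 +/- sqrt(41))/2, i.e. r ~= 0.7016 or r ~= -5.7016.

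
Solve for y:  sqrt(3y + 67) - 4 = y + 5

Isolate the radical: sqrt(3y + 67) = y + 9.
Square both sides: 3y + 67 = (y + 9)^2.
Expand and rearrange: y^2 + 15y + 14 = 0.
Solving gives y = -1 or y = -14.
Check each candidate in the original equation:
  y = -1: sqrt(64) = 8, while y + 9 = 8 — valid.
  y = -14: sqrt(25) = 5, while y + 9 = -5 — extraneous.

y = -1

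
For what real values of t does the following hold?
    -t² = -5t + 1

Rearrange to standard form: -t² + 5t - 1 = 0.
Discriminant: (5)² − 4·(-1)·(-1) = 21.
Quadratic formula: t = (-5 ± √21) / (-2).
So t = 5/2 - √(21)/2 ≈ 0.2087 or t = √(21)/2 + 5/2 ≈ 4.7913.

t = 0.2087 or t = 4.7913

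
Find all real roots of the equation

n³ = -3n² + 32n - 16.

n = -7.5311 or n = 0.5311 or n = 4

Rearrange: n³ + 3n² - 32n + 16 = 0.
Possible rational roots are divisors of 16. Testing n = 4 gives 0, so (n - 4) is a factor.
Divide: n³ + 3n² - 32n + 16 = (n - 4)(n² + 7n - 4).
Apply the quadratic formula to n² + 7n - 4 = 0: n = (-7 ± √65)/2, i.e. n ≈ 0.5311 or n ≈ -7.5311.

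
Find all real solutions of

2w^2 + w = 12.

Rearrange to standard form: 2w^2 + w - 12 = 0.
Discriminant: (1)^2 - 4*2*(-12) = 97.
Quadratic formula: w = (-1 +/- sqrt(97)) / 4.
So w = -1/4 + sqrt(97)/4 ~= 2.2122 or w = -sqrt(97)/4 - 1/4 ~= -2.7122.

w = -2.7122 or w = 2.2122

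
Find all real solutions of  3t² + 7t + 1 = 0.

Discriminant: (7)² − 4·3·1 = 37.
Quadratic formula: t = (-7 ± √37) / 6.
So t = -7/6 + √(37)/6 ≈ -0.1529 or t = -7/6 - √(37)/6 ≈ -2.1805.

t = -2.1805 or t = -0.1529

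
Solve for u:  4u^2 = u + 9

Rearrange to standard form: 4u^2 - u - 9 = 0.
Discriminant: (-1)^2 - 4*4*(-9) = 145.
Quadratic formula: u = (1 +/- sqrt(145)) / 8.
So u = 1/8 + sqrt(145)/8 ~= 1.6302 or u = 1/8 - sqrt(145)/8 ~= -1.3802.

u = -1.3802 or u = 1.6302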